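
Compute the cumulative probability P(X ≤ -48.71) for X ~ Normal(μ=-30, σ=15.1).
0.107659

We have X ~ Normal(μ=-30, σ=15.1).

The CDF gives us P(X ≤ k).

Using the CDF:
P(X ≤ -48.71) = 0.107659

This means there's approximately a 10.8% chance that X is at most -48.71.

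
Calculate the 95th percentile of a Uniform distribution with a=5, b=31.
29.7000

We have X ~ Uniform(a=5, b=31).

We want to find x such that P(X ≤ x) = 0.95.

This is the 95th percentile, which means 95% of values fall below this point.

Using the inverse CDF (quantile function):
x = F⁻¹(0.95) = 29.7000

Verification: P(X ≤ 29.7000) = 0.95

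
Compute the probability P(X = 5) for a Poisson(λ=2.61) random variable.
0.074219

We have X ~ Poisson(λ=2.61).

For a Poisson distribution, the PMF gives us the probability of each outcome.

Using the PMF formula:
P(X = 5) = 0.074219

Rounded to 4 decimal places: 0.0742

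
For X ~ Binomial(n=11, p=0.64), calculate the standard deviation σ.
1.5920

We have X ~ Binomial(n=11, p=0.64).

For a Binomial distribution with n=11, p=0.64:
σ = √Var(X) = 1.5920

The standard deviation is the square root of the variance.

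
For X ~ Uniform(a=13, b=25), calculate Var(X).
12.0000

We have X ~ Uniform(a=13, b=25).

For a Uniform distribution with a=13, b=25:
Var(X) = 12.0000

The variance measures the spread of the distribution around the mean.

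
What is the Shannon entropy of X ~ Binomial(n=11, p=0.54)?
1.9204 nats

We have X ~ Binomial(n=11, p=0.54).

The Shannon entropy measures the uncertainty or information content of the distribution.

For a Binomial distribution with n=11, p=0.54:
H(X) = 1.9204 nats

(In bits, this would be 2.7705 bits.)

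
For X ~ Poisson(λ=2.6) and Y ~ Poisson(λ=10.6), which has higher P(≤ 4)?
X has higher probability (P(X ≤ 4) = 0.8774 > P(Y ≤ 4) = 0.0197)

Compute P(≤ 4) for each distribution:

X ~ Poisson(λ=2.6):
P(X ≤ 4) = 0.8774

Y ~ Poisson(λ=10.6):
P(Y ≤ 4) = 0.0197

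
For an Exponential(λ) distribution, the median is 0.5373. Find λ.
λ = 1.2901

For X ~ Exponential(λ), the CDF is F(x) = 1 - e^(-λx).
The median m satisfies F(m) = 0.5:
1 - e^(-λm) = 0.5
e^(-λm) = 0.5
λm = ln(2)
m = ln(2) / λ

Given m = 0.5373:
λ = ln(2) / 0.5373 = 0.693147 / 0.5373 = 1.2901

Verification: ln(2) / 1.2901 = 0.5373 ✓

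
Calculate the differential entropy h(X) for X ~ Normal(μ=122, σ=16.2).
4.2039 nats

We have X ~ Normal(μ=122, σ=16.2).

The differential entropy measures the uncertainty or information content of the distribution.

For a Normal distribution with μ=122, σ=16.2:
h(X) = 4.2039 nats

(In bits, this would be 6.0650 bits.)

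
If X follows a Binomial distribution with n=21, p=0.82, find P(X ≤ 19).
0.913097

We have X ~ Binomial(n=21, p=0.82).

The CDF gives us P(X ≤ k).

Using the CDF:
P(X ≤ 19) = 0.913097

This means there's approximately a 91.3% chance that X is at most 19.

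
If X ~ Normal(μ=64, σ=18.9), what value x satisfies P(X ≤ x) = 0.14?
43.5820

We have X ~ Normal(μ=64, σ=18.9).

We want to find x such that P(X ≤ x) = 0.14.

This is the 14th percentile, which means 14% of values fall below this point.

Using the inverse CDF (quantile function):
x = F⁻¹(0.14) = 43.5820

Verification: P(X ≤ 43.5820) = 0.14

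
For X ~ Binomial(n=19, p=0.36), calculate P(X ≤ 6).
0.444574

We have X ~ Binomial(n=19, p=0.36).

The CDF gives us P(X ≤ k).

Using the CDF:
P(X ≤ 6) = 0.444574

This means there's approximately a 44.5% chance that X is at most 6.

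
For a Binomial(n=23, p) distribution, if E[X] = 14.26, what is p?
p = 0.62

For a Binomial(n, p) distribution:
E[X] = n × p

Given n = 23 and E[X] = 14.26:
14.26 = 23 × p
p = 14.26 / 23 = 0.62

Verification: Binomial(23, 0.62) has E[X] = 14.26 ✓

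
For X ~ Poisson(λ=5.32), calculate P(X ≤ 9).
0.955030

We have X ~ Poisson(λ=5.32).

The CDF gives us P(X ≤ k).

Using the CDF:
P(X ≤ 9) = 0.955030

This means there's approximately a 95.5% chance that X is at most 9.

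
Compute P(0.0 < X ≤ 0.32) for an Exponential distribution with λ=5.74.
0.840674

We have X ~ Exponential(λ=5.74).

To find P(0.0 < X ≤ 0.32), we use:
P(0.0 < X ≤ 0.32) = P(X ≤ 0.32) - P(X ≤ 0.0)
                 = F(0.32) - F(0.0)
                 = 0.840674 - 0.000000
                 = 0.840674

So there's approximately a 84.1% chance that X falls in this range.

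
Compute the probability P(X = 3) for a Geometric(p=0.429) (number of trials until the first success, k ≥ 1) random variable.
0.139872

We have X ~ Geometric(p=0.429) (number of trials until the first success, k ≥ 1).

For a Geometric distribution, the PMF gives us the probability of each outcome.

Using the PMF formula:
P(X = 3) = 0.139872

Rounded to 4 decimal places: 0.1399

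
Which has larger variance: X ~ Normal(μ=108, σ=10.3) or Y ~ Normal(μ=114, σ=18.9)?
Y has larger variance (357.2100 > 106.0900)

Compute the variance for each distribution:

X ~ Normal(μ=108, σ=10.3):
Var(X) = 106.0900

Y ~ Normal(μ=114, σ=18.9):
Var(Y) = 357.2100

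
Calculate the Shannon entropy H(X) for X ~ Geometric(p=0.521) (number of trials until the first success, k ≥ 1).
1.3287 nats

We have X ~ Geometric(p=0.521) (number of trials until the first success, k ≥ 1).

The Shannon entropy measures the uncertainty or information content of the distribution.

For a Geometric distribution with p=0.521 (number of trials until the first success, k ≥ 1):
H(X) = 1.3287 nats

(In bits, this would be 1.9169 bits.)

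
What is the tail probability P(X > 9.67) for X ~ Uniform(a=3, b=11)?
0.166250

We have X ~ Uniform(a=3, b=11).

P(X > 9.67) = 1 - P(X ≤ 9.67)
                = 1 - F(9.67)
                = 1 - 0.833750
                = 0.166250

So there's approximately a 16.6% chance that X exceeds 9.67.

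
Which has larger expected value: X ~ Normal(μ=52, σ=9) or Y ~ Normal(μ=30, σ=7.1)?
X has larger mean (52.0000 > 30.0000)

Compute the expected value for each distribution:

X ~ Normal(μ=52, σ=9):
E[X] = 52.0000

Y ~ Normal(μ=30, σ=7.1):
E[Y] = 30.0000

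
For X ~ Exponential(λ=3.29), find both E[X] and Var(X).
E[X] = 0.3040, Var(X) = 0.0924

We have X ~ Exponential(λ=3.29).

For an Exponential distribution with λ=3.29:

Expected value:
E[X] = 0.3040

Variance:
Var(X) = 0.0924

Standard deviation:
σ = √Var(X) = 0.3040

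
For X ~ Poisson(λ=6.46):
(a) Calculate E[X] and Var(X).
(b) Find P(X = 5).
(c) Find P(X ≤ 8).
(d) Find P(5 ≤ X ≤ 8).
(a) E[X] = 6.4600, Var(X) = 6.4600
(b) P(X = 5) = 0.146703
(c) P(X ≤ 8) = 0.796304
(d) P(5 ≤ X ≤ 8) = 0.568124

We have X ~ Poisson(λ=6.46).

(a) Moments:
E[X] = 6.4600
Var(X) = 6.4600
σ = √Var(X) = 2.5417

(b) Point probability using PMF:
P(X = 5) = 0.146703

(c) Cumulative probability using CDF:
P(X ≤ 8) = F(8) = 0.796304

(d) Range probability:
P(5 ≤ X ≤ 8) = P(X ≤ 8) - P(X ≤ 4)
                   = F(8) - F(4)
                   = 0.796304 - 0.228179
                   = 0.568124

This means approximately 56.8% of outcomes fall in the interval [5, 8].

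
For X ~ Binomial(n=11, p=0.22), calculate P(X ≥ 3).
0.448770

We have X ~ Binomial(n=11, p=0.22).

For discrete distributions, P(X ≥ 3) = 1 - P(X ≤ 2).

P(X ≤ 2) = 0.551230
P(X ≥ 3) = 1 - 0.551230 = 0.448770

So there's approximately a 44.9% chance that X is at least 3.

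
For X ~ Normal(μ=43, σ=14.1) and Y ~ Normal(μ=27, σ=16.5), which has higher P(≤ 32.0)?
Y has higher probability (P(Y ≤ 32.0) = 0.6191 > P(X ≤ 32.0) = 0.2177)

Compute P(≤ 32.0) for each distribution:

X ~ Normal(μ=43, σ=14.1):
P(X ≤ 32.0) = 0.2177

Y ~ Normal(μ=27, σ=16.5):
P(Y ≤ 32.0) = 0.6191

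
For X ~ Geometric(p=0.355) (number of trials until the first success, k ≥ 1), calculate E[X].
2.8169

We have X ~ Geometric(p=0.355) (number of trials until the first success, k ≥ 1).

For a Geometric distribution with p=0.355 (number of trials until the first success, k ≥ 1):
E[X] = 2.8169

This is the expected (average) value of X.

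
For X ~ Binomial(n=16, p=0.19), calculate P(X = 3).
0.248173

We have X ~ Binomial(n=16, p=0.19).

For a Binomial distribution, the PMF gives us the probability of each outcome.

Using the PMF formula:
P(X = 3) = 0.248173

Rounded to 4 decimal places: 0.2482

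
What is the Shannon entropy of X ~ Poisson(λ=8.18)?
2.4588 nats

We have X ~ Poisson(λ=8.18).

The Shannon entropy measures the uncertainty or information content of the distribution.

For a Poisson distribution with λ=8.18:
H(X) = 2.4588 nats

(In bits, this would be 3.5473 bits.)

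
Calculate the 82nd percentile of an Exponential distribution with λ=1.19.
1.4410

We have X ~ Exponential(λ=1.19).

We want to find x such that P(X ≤ x) = 0.82.

This is the 82nd percentile, which means 82% of values fall below this point.

Using the inverse CDF (quantile function):
x = F⁻¹(0.82) = 1.4410

Verification: P(X ≤ 1.4410) = 0.82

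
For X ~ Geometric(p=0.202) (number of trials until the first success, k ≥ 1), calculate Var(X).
19.5569

We have X ~ Geometric(p=0.202) (number of trials until the first success, k ≥ 1).

For a Geometric distribution with p=0.202 (number of trials until the first success, k ≥ 1):
Var(X) = 19.5569

The variance measures the spread of the distribution around the mean.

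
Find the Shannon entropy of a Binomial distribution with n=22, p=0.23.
2.0913 nats

We have X ~ Binomial(n=22, p=0.23).

The Shannon entropy measures the uncertainty or information content of the distribution.

For a Binomial distribution with n=22, p=0.23:
H(X) = 2.0913 nats

(In bits, this would be 3.0171 bits.)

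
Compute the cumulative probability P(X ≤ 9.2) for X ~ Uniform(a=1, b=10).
0.911111

We have X ~ Uniform(a=1, b=10).

The CDF gives us P(X ≤ k).

Using the CDF:
P(X ≤ 9.2) = 0.911111

This means there's approximately a 91.1% chance that X is at most 9.2.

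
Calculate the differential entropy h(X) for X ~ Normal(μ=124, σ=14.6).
4.1000 nats

We have X ~ Normal(μ=124, σ=14.6).

The differential entropy measures the uncertainty or information content of the distribution.

For a Normal distribution with μ=124, σ=14.6:
h(X) = 4.1000 nats

(In bits, this would be 5.9150 bits.)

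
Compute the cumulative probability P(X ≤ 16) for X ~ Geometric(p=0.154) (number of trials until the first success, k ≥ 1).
0.931147

We have X ~ Geometric(p=0.154) (number of trials until the first success, k ≥ 1).

The CDF gives us P(X ≤ k).

Using the CDF:
P(X ≤ 16) = 0.931147

This means there's approximately a 93.1% chance that X is at most 16.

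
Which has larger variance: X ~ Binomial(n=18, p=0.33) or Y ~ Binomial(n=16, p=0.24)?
X has larger variance (3.9798 > 2.9184)

Compute the variance for each distribution:

X ~ Binomial(n=18, p=0.33):
Var(X) = 3.9798

Y ~ Binomial(n=16, p=0.24):
Var(Y) = 2.9184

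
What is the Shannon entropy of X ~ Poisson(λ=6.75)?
2.3601 nats

We have X ~ Poisson(λ=6.75).

The Shannon entropy measures the uncertainty or information content of the distribution.

For a Poisson distribution with λ=6.75:
H(X) = 2.3601 nats

(In bits, this would be 3.4050 bits.)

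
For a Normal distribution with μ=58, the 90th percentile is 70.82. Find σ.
σ = 10.0035

For X ~ Normal(μ, σ), the p-th percentile satisfies x = μ + z_p × σ,
where z_p = Φ⁻¹(p) is the standard normal quantile.

Step 1: z_{0.9} = Φ⁻¹(0.9) = 1.2816

Step 2: Solve for σ:
70.82 = 58 + 1.2816 × σ
σ = (70.82 - 58) / 1.2816
σ = 12.82 / 1.2816
σ = 10.0035

Verification: μ + z × σ = 58 + 1.2816 × 10.0035 = 70.82 ✓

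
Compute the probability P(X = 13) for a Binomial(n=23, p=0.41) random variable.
0.054096

We have X ~ Binomial(n=23, p=0.41).

For a Binomial distribution, the PMF gives us the probability of each outcome.

Using the PMF formula:
P(X = 13) = 0.054096

Rounded to 4 decimal places: 0.0541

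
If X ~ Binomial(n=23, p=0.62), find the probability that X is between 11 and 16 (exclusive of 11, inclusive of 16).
0.712818

We have X ~ Binomial(n=23, p=0.62).

To find P(11 < X ≤ 16), we use:
P(11 < X ≤ 16) = P(X ≤ 16) - P(X ≤ 11)
                 = F(16) - F(11)
                 = 0.831632 - 0.118814
                 = 0.712818

So there's approximately a 71.3% chance that X falls in this range.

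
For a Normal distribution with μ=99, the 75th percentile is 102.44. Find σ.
σ = 5.1002

For X ~ Normal(μ, σ), the p-th percentile satisfies x = μ + z_p × σ,
where z_p = Φ⁻¹(p) is the standard normal quantile.

Step 1: z_{0.75} = Φ⁻¹(0.75) = 0.6745

Step 2: Solve for σ:
102.44 = 99 + 0.6745 × σ
σ = (102.44 - 99) / 0.6745
σ = 3.44 / 0.6745
σ = 5.1002

Verification: μ + z × σ = 99 + 0.6745 × 5.1002 = 102.44 ✓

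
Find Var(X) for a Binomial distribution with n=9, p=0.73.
1.7739

We have X ~ Binomial(n=9, p=0.73).

For a Binomial distribution with n=9, p=0.73:
Var(X) = 1.7739

The variance measures the spread of the distribution around the mean.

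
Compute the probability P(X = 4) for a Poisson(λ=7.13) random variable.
0.086224

We have X ~ Poisson(λ=7.13).

For a Poisson distribution, the PMF gives us the probability of each outcome.

Using the PMF formula:
P(X = 4) = 0.086224

Rounded to 4 decimal places: 0.0862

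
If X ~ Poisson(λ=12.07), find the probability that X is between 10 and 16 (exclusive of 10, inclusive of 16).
0.554930

We have X ~ Poisson(λ=12.07).

To find P(10 < X ≤ 16), we use:
P(10 < X ≤ 16) = P(X ≤ 16) - P(X ≤ 10)
                 = F(16) - F(10)
                 = 0.894864 - 0.339934
                 = 0.554930

So there's approximately a 55.5% chance that X falls in this range.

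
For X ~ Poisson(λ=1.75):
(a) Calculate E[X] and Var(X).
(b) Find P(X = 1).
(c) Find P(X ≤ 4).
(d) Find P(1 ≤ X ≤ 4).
(a) E[X] = 1.7500, Var(X) = 1.7500
(b) P(X = 1) = 0.304104
(c) P(X ≤ 4) = 0.967098
(d) P(1 ≤ X ≤ 4) = 0.793324

We have X ~ Poisson(λ=1.75).

(a) Moments:
E[X] = 1.7500
Var(X) = 1.7500
σ = √Var(X) = 1.3229

(b) Point probability using PMF:
P(X = 1) = 0.304104

(c) Cumulative probability using CDF:
P(X ≤ 4) = F(4) = 0.967098

(d) Range probability:
P(1 ≤ X ≤ 4) = P(X ≤ 4) - P(X ≤ 0)
                   = F(4) - F(0)
                   = 0.967098 - 0.173774
                   = 0.793324

This means approximately 79.3% of outcomes fall in the interval [1, 4].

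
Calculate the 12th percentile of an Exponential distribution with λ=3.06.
0.0418

We have X ~ Exponential(λ=3.06).

We want to find x such that P(X ≤ x) = 0.12.

This is the 12th percentile, which means 12% of values fall below this point.

Using the inverse CDF (quantile function):
x = F⁻¹(0.12) = 0.0418

Verification: P(X ≤ 0.0418) = 0.12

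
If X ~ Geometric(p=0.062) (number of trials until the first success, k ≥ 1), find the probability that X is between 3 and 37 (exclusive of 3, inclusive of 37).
0.731644

We have X ~ Geometric(p=0.062) (number of trials until the first success, k ≥ 1).

To find P(3 < X ≤ 37), we use:
P(3 < X ≤ 37) = P(X ≤ 37) - P(X ≤ 3)
                 = F(37) - F(3)
                 = 0.906351 - 0.174706
                 = 0.731644

So there's approximately a 73.2% chance that X falls in this range.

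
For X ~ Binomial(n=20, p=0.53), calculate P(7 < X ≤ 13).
0.821935

We have X ~ Binomial(n=20, p=0.53).

To find P(7 < X ≤ 13), we use:
P(7 < X ≤ 13) = P(X ≤ 13) - P(X ≤ 7)
                 = F(13) - F(7)
                 = 0.904229 - 0.082295
                 = 0.821935

So there's approximately a 82.2% chance that X falls in this range.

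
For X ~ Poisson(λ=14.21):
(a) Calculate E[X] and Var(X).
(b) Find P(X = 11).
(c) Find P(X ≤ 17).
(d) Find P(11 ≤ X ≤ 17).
(a) E[X] = 14.2100, Var(X) = 14.2100
(b) P(X = 11) = 0.080548
(c) P(X ≤ 17) = 0.811899
(d) P(11 ≤ X ≤ 17) = 0.649723

We have X ~ Poisson(λ=14.21).

(a) Moments:
E[X] = 14.2100
Var(X) = 14.2100
σ = √Var(X) = 3.7696

(b) Point probability using PMF:
P(X = 11) = 0.080548

(c) Cumulative probability using CDF:
P(X ≤ 17) = F(17) = 0.811899

(d) Range probability:
P(11 ≤ X ≤ 17) = P(X ≤ 17) - P(X ≤ 10)
                   = F(17) - F(10)
                   = 0.811899 - 0.162176
                   = 0.649723

This means approximately 65.0% of outcomes fall in the interval [11, 17].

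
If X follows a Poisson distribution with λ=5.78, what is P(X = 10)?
0.035424

We have X ~ Poisson(λ=5.78).

For a Poisson distribution, the PMF gives us the probability of each outcome.

Using the PMF formula:
P(X = 10) = 0.035424

Rounded to 4 decimal places: 0.0354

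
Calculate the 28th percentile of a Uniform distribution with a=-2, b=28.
6.4000

We have X ~ Uniform(a=-2, b=28).

We want to find x such that P(X ≤ x) = 0.28.

This is the 28th percentile, which means 28% of values fall below this point.

Using the inverse CDF (quantile function):
x = F⁻¹(0.28) = 6.4000

Verification: P(X ≤ 6.4000) = 0.28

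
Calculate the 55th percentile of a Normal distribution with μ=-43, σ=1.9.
-42.7612

We have X ~ Normal(μ=-43, σ=1.9).

We want to find x such that P(X ≤ x) = 0.55.

This is the 55th percentile, which means 55% of values fall below this point.

Using the inverse CDF (quantile function):
x = F⁻¹(0.55) = -42.7612

Verification: P(X ≤ -42.7612) = 0.55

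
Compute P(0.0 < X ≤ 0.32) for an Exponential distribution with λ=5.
0.798103

We have X ~ Exponential(λ=5).

To find P(0.0 < X ≤ 0.32), we use:
P(0.0 < X ≤ 0.32) = P(X ≤ 0.32) - P(X ≤ 0.0)
                 = F(0.32) - F(0.0)
                 = 0.798103 - 0.000000
                 = 0.798103

So there's approximately a 79.8% chance that X falls in this range.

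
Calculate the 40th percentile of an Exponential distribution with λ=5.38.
0.0949

We have X ~ Exponential(λ=5.38).

We want to find x such that P(X ≤ x) = 0.4.

This is the 40th percentile, which means 40% of values fall below this point.

Using the inverse CDF (quantile function):
x = F⁻¹(0.4) = 0.0949

Verification: P(X ≤ 0.0949) = 0.4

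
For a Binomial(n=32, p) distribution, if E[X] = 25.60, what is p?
p = 0.8

For a Binomial(n, p) distribution:
E[X] = n × p

Given n = 32 and E[X] = 25.60:
25.60 = 32 × p
p = 25.60 / 32 = 0.8

Verification: Binomial(32, 0.8) has E[X] = 25.60 ✓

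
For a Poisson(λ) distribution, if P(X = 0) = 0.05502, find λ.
λ = 2.9001

For a Poisson(λ) distribution, the PMF at 0 is:
P(X = 0) = λ^0 e^(-λ) / 0! = e^(-λ)

Given P(X = 0) = 0.05502:
e^(-λ) = 0.05502
-λ = ln(0.05502)
λ = -ln(0.05502) = 2.9001

Verification: e^(-2.9001) = 0.05502 ✓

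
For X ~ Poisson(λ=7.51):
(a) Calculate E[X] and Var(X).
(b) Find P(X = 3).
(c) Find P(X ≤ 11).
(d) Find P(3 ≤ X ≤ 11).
(a) E[X] = 7.5100, Var(X) = 7.5100
(b) P(X = 3) = 0.038656
(c) P(X ≤ 11) = 0.920172
(d) P(3 ≤ X ≤ 11) = 0.900070

We have X ~ Poisson(λ=7.51).

(a) Moments:
E[X] = 7.5100
Var(X) = 7.5100
σ = √Var(X) = 2.7404

(b) Point probability using PMF:
P(X = 3) = 0.038656

(c) Cumulative probability using CDF:
P(X ≤ 11) = F(11) = 0.920172

(d) Range probability:
P(3 ≤ X ≤ 11) = P(X ≤ 11) - P(X ≤ 2)
                   = F(11) - F(2)
                   = 0.920172 - 0.020102
                   = 0.900070

This means approximately 90.0% of outcomes fall in the interval [3, 11].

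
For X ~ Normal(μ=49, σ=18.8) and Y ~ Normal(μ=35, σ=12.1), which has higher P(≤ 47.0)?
Y has higher probability (P(Y ≤ 47.0) = 0.8393 > P(X ≤ 47.0) = 0.4576)

Compute P(≤ 47.0) for each distribution:

X ~ Normal(μ=49, σ=18.8):
P(X ≤ 47.0) = 0.4576

Y ~ Normal(μ=35, σ=12.1):
P(Y ≤ 47.0) = 0.8393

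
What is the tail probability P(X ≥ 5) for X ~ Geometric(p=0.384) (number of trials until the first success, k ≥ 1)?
0.143987

We have X ~ Geometric(p=0.384) (number of trials until the first success, k ≥ 1).

For discrete distributions, P(X ≥ 5) = 1 - P(X ≤ 4).

P(X ≤ 4) = 0.856013
P(X ≥ 5) = 1 - 0.856013 = 0.143987

So there's approximately a 14.4% chance that X is at least 5.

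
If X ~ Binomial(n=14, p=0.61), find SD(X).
1.8250

We have X ~ Binomial(n=14, p=0.61).

For a Binomial distribution with n=14, p=0.61:
σ = √Var(X) = 1.8250

The standard deviation is the square root of the variance.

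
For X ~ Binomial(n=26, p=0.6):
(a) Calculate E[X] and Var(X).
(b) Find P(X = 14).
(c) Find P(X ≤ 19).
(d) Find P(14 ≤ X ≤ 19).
(a) E[X] = 15.6000, Var(X) = 6.2400
(b) P(X = 14) = 0.126973
(c) P(X ≤ 19) = 0.944116
(d) P(14 ≤ X ≤ 19) = 0.744768

We have X ~ Binomial(n=26, p=0.6).

(a) Moments:
E[X] = 15.6000
Var(X) = 6.2400
σ = √Var(X) = 2.4980

(b) Point probability using PMF:
P(X = 14) = 0.126973

(c) Cumulative probability using CDF:
P(X ≤ 19) = F(19) = 0.944116

(d) Range probability:
P(14 ≤ X ≤ 19) = P(X ≤ 19) - P(X ≤ 13)
                   = F(19) - F(13)
                   = 0.944116 - 0.199348
                   = 0.744768

This means approximately 74.5% of outcomes fall in the interval [14, 19].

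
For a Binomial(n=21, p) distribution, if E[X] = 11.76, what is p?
p = 0.56

For a Binomial(n, p) distribution:
E[X] = n × p

Given n = 21 and E[X] = 11.76:
11.76 = 21 × p
p = 11.76 / 21 = 0.56

Verification: Binomial(21, 0.56) has E[X] = 11.76 ✓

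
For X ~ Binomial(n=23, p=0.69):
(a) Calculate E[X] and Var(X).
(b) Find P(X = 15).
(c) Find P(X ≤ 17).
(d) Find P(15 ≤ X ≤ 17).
(a) E[X] = 15.8700, Var(X) = 4.9197
(b) P(X = 15) = 0.159994
(c) P(X ≤ 17) = 0.764165
(d) P(15 ≤ X ≤ 17) = 0.501244

We have X ~ Binomial(n=23, p=0.69).

(a) Moments:
E[X] = 15.8700
Var(X) = 4.9197
σ = √Var(X) = 2.2180

(b) Point probability using PMF:
P(X = 15) = 0.159994

(c) Cumulative probability using CDF:
P(X ≤ 17) = F(17) = 0.764165

(d) Range probability:
P(15 ≤ X ≤ 17) = P(X ≤ 17) - P(X ≤ 14)
                   = F(17) - F(14)
                   = 0.764165 - 0.262921
                   = 0.501244

This means approximately 50.1% of outcomes fall in the interval [15, 17].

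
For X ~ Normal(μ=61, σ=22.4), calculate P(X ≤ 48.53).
0.288867

We have X ~ Normal(μ=61, σ=22.4).

The CDF gives us P(X ≤ k).

Using the CDF:
P(X ≤ 48.53) = 0.288867

This means there's approximately a 28.9% chance that X is at most 48.53.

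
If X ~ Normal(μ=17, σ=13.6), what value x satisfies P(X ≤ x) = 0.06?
-4.1449

We have X ~ Normal(μ=17, σ=13.6).

We want to find x such that P(X ≤ x) = 0.06.

This is the 6th percentile, which means 6% of values fall below this point.

Using the inverse CDF (quantile function):
x = F⁻¹(0.06) = -4.1449

Verification: P(X ≤ -4.1449) = 0.06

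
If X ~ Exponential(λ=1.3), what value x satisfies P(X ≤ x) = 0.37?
0.3554

We have X ~ Exponential(λ=1.3).

We want to find x such that P(X ≤ x) = 0.37.

This is the 37th percentile, which means 37% of values fall below this point.

Using the inverse CDF (quantile function):
x = F⁻¹(0.37) = 0.3554

Verification: P(X ≤ 0.3554) = 0.37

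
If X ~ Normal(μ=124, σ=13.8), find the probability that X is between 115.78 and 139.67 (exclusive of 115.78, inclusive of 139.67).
0.596215

We have X ~ Normal(μ=124, σ=13.8).

To find P(115.78 < X ≤ 139.67), we use:
P(115.78 < X ≤ 139.67) = P(X ≤ 139.67) - P(X ≤ 115.78)
                 = F(139.67) - F(115.78)
                 = 0.871919 - 0.275704
                 = 0.596215

So there's approximately a 59.6% chance that X falls in this range.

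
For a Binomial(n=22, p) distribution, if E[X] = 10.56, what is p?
p = 0.48

For a Binomial(n, p) distribution:
E[X] = n × p

Given n = 22 and E[X] = 10.56:
10.56 = 22 × p
p = 10.56 / 22 = 0.48

Verification: Binomial(22, 0.48) has E[X] = 10.56 ✓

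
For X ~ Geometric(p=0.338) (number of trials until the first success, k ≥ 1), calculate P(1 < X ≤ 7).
0.606281

We have X ~ Geometric(p=0.338) (number of trials until the first success, k ≥ 1).

To find P(1 < X ≤ 7), we use:
P(1 < X ≤ 7) = P(X ≤ 7) - P(X ≤ 1)
                 = F(7) - F(1)
                 = 0.944281 - 0.338000
                 = 0.606281

So there's approximately a 60.6% chance that X falls in this range.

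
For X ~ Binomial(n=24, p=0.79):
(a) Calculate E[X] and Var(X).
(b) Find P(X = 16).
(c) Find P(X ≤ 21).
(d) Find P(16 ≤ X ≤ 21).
(a) E[X] = 18.9600, Var(X) = 3.9816
(b) P(X = 16) = 0.064026
(c) P(X ≤ 21) = 0.906132
(d) P(16 ≤ X ≤ 21) = 0.858192

We have X ~ Binomial(n=24, p=0.79).

(a) Moments:
E[X] = 18.9600
Var(X) = 3.9816
σ = √Var(X) = 1.9954

(b) Point probability using PMF:
P(X = 16) = 0.064026

(c) Cumulative probability using CDF:
P(X ≤ 21) = F(21) = 0.906132

(d) Range probability:
P(16 ≤ X ≤ 21) = P(X ≤ 21) - P(X ≤ 15)
                   = F(21) - F(15)
                   = 0.906132 - 0.047939
                   = 0.858192

This means approximately 85.8% of outcomes fall in the interval [16, 21].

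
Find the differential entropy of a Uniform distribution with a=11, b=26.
2.7081 nats

We have X ~ Uniform(a=11, b=26).

The differential entropy measures the uncertainty or information content of the distribution.

For a Uniform distribution with a=11, b=26:
h(X) = 2.7081 nats

(In bits, this would be 3.9069 bits.)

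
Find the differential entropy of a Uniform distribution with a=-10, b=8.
2.8904 nats

We have X ~ Uniform(a=-10, b=8).

The differential entropy measures the uncertainty or information content of the distribution.

For a Uniform distribution with a=-10, b=8:
h(X) = 2.8904 nats

(In bits, this would be 4.1699 bits.)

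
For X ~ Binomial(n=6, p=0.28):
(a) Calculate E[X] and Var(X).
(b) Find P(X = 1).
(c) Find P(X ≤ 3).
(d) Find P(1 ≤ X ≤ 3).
(a) E[X] = 1.6800, Var(X) = 1.2096
(b) P(X = 1) = 0.325066
(c) P(X ≤ 3) = 0.944288
(d) P(1 ≤ X ≤ 3) = 0.804974

We have X ~ Binomial(n=6, p=0.28).

(a) Moments:
E[X] = 1.6800
Var(X) = 1.2096
σ = √Var(X) = 1.0998

(b) Point probability using PMF:
P(X = 1) = 0.325066

(c) Cumulative probability using CDF:
P(X ≤ 3) = F(3) = 0.944288

(d) Range probability:
P(1 ≤ X ≤ 3) = P(X ≤ 3) - P(X ≤ 0)
                   = F(3) - F(0)
                   = 0.944288 - 0.139314
                   = 0.804974

This means approximately 80.5% of outcomes fall in the interval [1, 3].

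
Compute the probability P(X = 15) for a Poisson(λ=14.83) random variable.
0.102336

We have X ~ Poisson(λ=14.83).

For a Poisson distribution, the PMF gives us the probability of each outcome.

Using the PMF formula:
P(X = 15) = 0.102336

Rounded to 4 decimal places: 0.1023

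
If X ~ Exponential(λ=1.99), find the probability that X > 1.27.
0.079874

We have X ~ Exponential(λ=1.99).

P(X > 1.27) = 1 - P(X ≤ 1.27)
                = 1 - F(1.27)
                = 1 - 0.920126
                = 0.079874

So there's approximately a 8.0% chance that X exceeds 1.27.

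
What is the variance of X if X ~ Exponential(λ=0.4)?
6.2500

We have X ~ Exponential(λ=0.4).

For an Exponential distribution with λ=0.4:
Var(X) = 6.2500

The variance measures the spread of the distribution around the mean.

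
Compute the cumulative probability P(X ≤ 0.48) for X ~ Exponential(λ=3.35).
0.799712

We have X ~ Exponential(λ=3.35).

The CDF gives us P(X ≤ k).

Using the CDF:
P(X ≤ 0.48) = 0.799712

This means there's approximately a 80.0% chance that X is at most 0.48.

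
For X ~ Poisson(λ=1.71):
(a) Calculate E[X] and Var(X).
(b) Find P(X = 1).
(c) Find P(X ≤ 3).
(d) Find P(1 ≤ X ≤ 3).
(a) E[X] = 1.7100, Var(X) = 1.7100
(b) P(X = 1) = 0.309281
(c) P(X ≤ 3) = 0.905309
(d) P(1 ≤ X ≤ 3) = 0.724443

We have X ~ Poisson(λ=1.71).

(a) Moments:
E[X] = 1.7100
Var(X) = 1.7100
σ = √Var(X) = 1.3077

(b) Point probability using PMF:
P(X = 1) = 0.309281

(c) Cumulative probability using CDF:
P(X ≤ 3) = F(3) = 0.905309

(d) Range probability:
P(1 ≤ X ≤ 3) = P(X ≤ 3) - P(X ≤ 0)
                   = F(3) - F(0)
                   = 0.905309 - 0.180866
                   = 0.724443

This means approximately 72.4% of outcomes fall in the interval [1, 3].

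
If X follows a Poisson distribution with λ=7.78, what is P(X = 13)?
0.025683

We have X ~ Poisson(λ=7.78).

For a Poisson distribution, the PMF gives us the probability of each outcome.

Using the PMF formula:
P(X = 13) = 0.025683

Rounded to 4 decimal places: 0.0257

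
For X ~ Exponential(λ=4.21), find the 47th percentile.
0.1508

We have X ~ Exponential(λ=4.21).

We want to find x such that P(X ≤ x) = 0.47.

This is the 47th percentile, which means 47% of values fall below this point.

Using the inverse CDF (quantile function):
x = F⁻¹(0.47) = 0.1508

Verification: P(X ≤ 0.1508) = 0.47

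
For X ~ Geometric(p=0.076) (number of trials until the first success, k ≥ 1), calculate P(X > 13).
0.357879

We have X ~ Geometric(p=0.076) (number of trials until the first success, k ≥ 1).

P(X > 13) = 1 - P(X ≤ 13)
                = 1 - F(13)
                = 1 - 0.642121
                = 0.357879

So there's approximately a 35.8% chance that X exceeds 13.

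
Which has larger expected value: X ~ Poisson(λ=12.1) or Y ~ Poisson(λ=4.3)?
X has larger mean (12.1000 > 4.3000)

Compute the expected value for each distribution:

X ~ Poisson(λ=12.1):
E[X] = 12.1000

Y ~ Poisson(λ=4.3):
E[Y] = 4.3000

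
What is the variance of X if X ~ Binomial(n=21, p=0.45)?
5.1975

We have X ~ Binomial(n=21, p=0.45).

For a Binomial distribution with n=21, p=0.45:
Var(X) = 5.1975

The variance measures the spread of the distribution around the mean.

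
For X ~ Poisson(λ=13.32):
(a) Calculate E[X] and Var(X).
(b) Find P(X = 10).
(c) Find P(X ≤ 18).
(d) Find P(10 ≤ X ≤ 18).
(a) E[X] = 13.3200, Var(X) = 13.3200
(b) P(X = 10) = 0.079520
(c) P(X ≤ 18) = 0.916672
(d) P(10 ≤ X ≤ 18) = 0.770973

We have X ~ Poisson(λ=13.32).

(a) Moments:
E[X] = 13.3200
Var(X) = 13.3200
σ = √Var(X) = 3.6497

(b) Point probability using PMF:
P(X = 10) = 0.079520

(c) Cumulative probability using CDF:
P(X ≤ 18) = F(18) = 0.916672

(d) Range probability:
P(10 ≤ X ≤ 18) = P(X ≤ 18) - P(X ≤ 9)
                   = F(18) - F(9)
                   = 0.916672 - 0.145700
                   = 0.770973

This means approximately 77.1% of outcomes fall in the interval [10, 18].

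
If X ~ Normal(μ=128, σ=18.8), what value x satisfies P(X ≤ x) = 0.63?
134.2388

We have X ~ Normal(μ=128, σ=18.8).

We want to find x such that P(X ≤ x) = 0.63.

This is the 63rd percentile, which means 63% of values fall below this point.

Using the inverse CDF (quantile function):
x = F⁻¹(0.63) = 134.2388

Verification: P(X ≤ 134.2388) = 0.63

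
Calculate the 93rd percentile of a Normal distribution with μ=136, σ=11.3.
152.6764

We have X ~ Normal(μ=136, σ=11.3).

We want to find x such that P(X ≤ x) = 0.93.

This is the 93rd percentile, which means 93% of values fall below this point.

Using the inverse CDF (quantile function):
x = F⁻¹(0.93) = 152.6764

Verification: P(X ≤ 152.6764) = 0.93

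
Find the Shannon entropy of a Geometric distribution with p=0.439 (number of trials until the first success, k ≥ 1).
1.5619 nats

We have X ~ Geometric(p=0.439) (number of trials until the first success, k ≥ 1).

The Shannon entropy measures the uncertainty or information content of the distribution.

For a Geometric distribution with p=0.439 (number of trials until the first success, k ≥ 1):
H(X) = 1.5619 nats

(In bits, this would be 2.2534 bits.)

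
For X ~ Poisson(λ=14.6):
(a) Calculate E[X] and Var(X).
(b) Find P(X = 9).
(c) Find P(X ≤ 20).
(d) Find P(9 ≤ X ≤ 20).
(a) E[X] = 14.6000, Var(X) = 14.6000
(b) P(X = 9) = 0.037906
(c) P(X ≤ 20) = 0.932650
(d) P(9 ≤ X ≤ 20) = 0.886661

We have X ~ Poisson(λ=14.6).

(a) Moments:
E[X] = 14.6000
Var(X) = 14.6000
σ = √Var(X) = 3.8210

(b) Point probability using PMF:
P(X = 9) = 0.037906

(c) Cumulative probability using CDF:
P(X ≤ 20) = F(20) = 0.932650

(d) Range probability:
P(9 ≤ X ≤ 20) = P(X ≤ 20) - P(X ≤ 8)
                   = F(20) - F(8)
                   = 0.932650 - 0.045989
                   = 0.886661

This means approximately 88.7% of outcomes fall in the interval [9, 20].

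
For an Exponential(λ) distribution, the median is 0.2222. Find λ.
λ = 3.1195

For X ~ Exponential(λ), the CDF is F(x) = 1 - e^(-λx).
The median m satisfies F(m) = 0.5:
1 - e^(-λm) = 0.5
e^(-λm) = 0.5
λm = ln(2)
m = ln(2) / λ

Given m = 0.2222:
λ = ln(2) / 0.2222 = 0.693147 / 0.2222 = 3.1195

Verification: ln(2) / 3.1195 = 0.2222 ✓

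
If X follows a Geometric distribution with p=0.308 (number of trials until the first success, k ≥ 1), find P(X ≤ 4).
0.770689

We have X ~ Geometric(p=0.308) (number of trials until the first success, k ≥ 1).

The CDF gives us P(X ≤ k).

Using the CDF:
P(X ≤ 4) = 0.770689

This means there's approximately a 77.1% chance that X is at most 4.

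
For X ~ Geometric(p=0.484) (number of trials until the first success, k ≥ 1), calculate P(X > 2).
0.266256

We have X ~ Geometric(p=0.484) (number of trials until the first success, k ≥ 1).

P(X > 2) = 1 - P(X ≤ 2)
                = 1 - F(2)
                = 1 - 0.733744
                = 0.266256

So there's approximately a 26.6% chance that X exceeds 2.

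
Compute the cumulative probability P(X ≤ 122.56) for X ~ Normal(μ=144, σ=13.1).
0.050853

We have X ~ Normal(μ=144, σ=13.1).

The CDF gives us P(X ≤ k).

Using the CDF:
P(X ≤ 122.56) = 0.050853

This means there's approximately a 5.1% chance that X is at most 122.56.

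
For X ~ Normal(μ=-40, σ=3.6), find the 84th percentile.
-36.4200

We have X ~ Normal(μ=-40, σ=3.6).

We want to find x such that P(X ≤ x) = 0.84.

This is the 84th percentile, which means 84% of values fall below this point.

Using the inverse CDF (quantile function):
x = F⁻¹(0.84) = -36.4200

Verification: P(X ≤ -36.4200) = 0.84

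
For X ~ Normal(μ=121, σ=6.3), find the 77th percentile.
125.6547

We have X ~ Normal(μ=121, σ=6.3).

We want to find x such that P(X ≤ x) = 0.77.

This is the 77th percentile, which means 77% of values fall below this point.

Using the inverse CDF (quantile function):
x = F⁻¹(0.77) = 125.6547

Verification: P(X ≤ 125.6547) = 0.77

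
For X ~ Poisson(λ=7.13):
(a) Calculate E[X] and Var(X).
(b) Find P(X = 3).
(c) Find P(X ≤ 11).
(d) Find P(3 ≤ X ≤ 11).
(a) E[X] = 7.1300, Var(X) = 7.1300
(b) P(X = 3) = 0.048372
(c) P(X ≤ 11) = 0.940558
(d) P(3 ≤ X ≤ 11) = 0.913696

We have X ~ Poisson(λ=7.13).

(a) Moments:
E[X] = 7.1300
Var(X) = 7.1300
σ = √Var(X) = 2.6702

(b) Point probability using PMF:
P(X = 3) = 0.048372

(c) Cumulative probability using CDF:
P(X ≤ 11) = F(11) = 0.940558

(d) Range probability:
P(3 ≤ X ≤ 11) = P(X ≤ 11) - P(X ≤ 2)
                   = F(11) - F(2)
                   = 0.940558 - 0.026863
                   = 0.913696

This means approximately 91.4% of outcomes fall in the interval [3, 11].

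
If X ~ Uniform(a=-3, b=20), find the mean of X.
8.5000

We have X ~ Uniform(a=-3, b=20).

For a Uniform distribution with a=-3, b=20:
E[X] = 8.5000

This is the expected (average) value of X.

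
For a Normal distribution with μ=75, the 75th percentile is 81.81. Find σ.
σ = 10.0965

For X ~ Normal(μ, σ), the p-th percentile satisfies x = μ + z_p × σ,
where z_p = Φ⁻¹(p) is the standard normal quantile.

Step 1: z_{0.75} = Φ⁻¹(0.75) = 0.6745

Step 2: Solve for σ:
81.81 = 75 + 0.6745 × σ
σ = (81.81 - 75) / 0.6745
σ = 6.81 / 0.6745
σ = 10.0965

Verification: μ + z × σ = 75 + 0.6745 × 10.0965 = 81.81 ✓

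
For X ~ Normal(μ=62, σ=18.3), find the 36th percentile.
55.4402

We have X ~ Normal(μ=62, σ=18.3).

We want to find x such that P(X ≤ x) = 0.36.

This is the 36th percentile, which means 36% of values fall below this point.

Using the inverse CDF (quantile function):
x = F⁻¹(0.36) = 55.4402

Verification: P(X ≤ 55.4402) = 0.36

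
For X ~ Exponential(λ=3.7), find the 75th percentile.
0.3747

We have X ~ Exponential(λ=3.7).

We want to find x such that P(X ≤ x) = 0.75.

This is the 75th percentile, which means 75% of values fall below this point.

Using the inverse CDF (quantile function):
x = F⁻¹(0.75) = 0.3747

Verification: P(X ≤ 0.3747) = 0.75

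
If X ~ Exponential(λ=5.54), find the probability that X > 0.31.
0.179532

We have X ~ Exponential(λ=5.54).

P(X > 0.31) = 1 - P(X ≤ 0.31)
                = 1 - F(0.31)
                = 1 - 0.820468
                = 0.179532

So there's approximately a 18.0% chance that X exceeds 0.31.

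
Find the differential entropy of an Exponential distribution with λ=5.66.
-0.7334 nats

We have X ~ Exponential(λ=5.66).

The differential entropy measures the uncertainty or information content of the distribution.

For an Exponential distribution with λ=5.66:
h(X) = -0.7334 nats

(In bits, this would be -1.0581 bits.)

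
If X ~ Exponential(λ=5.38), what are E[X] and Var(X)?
E[X] = 0.1859, Var(X) = 0.0345

We have X ~ Exponential(λ=5.38).

For an Exponential distribution with λ=5.38:

Expected value:
E[X] = 0.1859

Variance:
Var(X) = 0.0345

Standard deviation:
σ = √Var(X) = 0.1859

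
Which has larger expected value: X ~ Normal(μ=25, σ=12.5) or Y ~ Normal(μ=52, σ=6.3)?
Y has larger mean (52.0000 > 25.0000)

Compute the expected value for each distribution:

X ~ Normal(μ=25, σ=12.5):
E[X] = 25.0000

Y ~ Normal(μ=52, σ=6.3):
E[Y] = 52.0000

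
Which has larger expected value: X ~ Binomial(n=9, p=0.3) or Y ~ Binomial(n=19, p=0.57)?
Y has larger mean (10.8300 > 2.7000)

Compute the expected value for each distribution:

X ~ Binomial(n=9, p=0.3):
E[X] = 2.7000

Y ~ Binomial(n=19, p=0.57):
E[Y] = 10.8300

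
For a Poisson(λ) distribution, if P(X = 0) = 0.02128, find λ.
λ = 3.8500

For a Poisson(λ) distribution, the PMF at 0 is:
P(X = 0) = λ^0 e^(-λ) / 0! = e^(-λ)

Given P(X = 0) = 0.02128:
e^(-λ) = 0.02128
-λ = ln(0.02128)
λ = -ln(0.02128) = 3.8500

Verification: e^(-3.8500) = 0.02128 ✓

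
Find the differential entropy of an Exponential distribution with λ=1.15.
0.8602 nats

We have X ~ Exponential(λ=1.15).

The differential entropy measures the uncertainty or information content of the distribution.

For an Exponential distribution with λ=1.15:
h(X) = 0.8602 nats

(In bits, this would be 1.2411 bits.)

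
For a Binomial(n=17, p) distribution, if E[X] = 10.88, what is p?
p = 0.64

For a Binomial(n, p) distribution:
E[X] = n × p

Given n = 17 and E[X] = 10.88:
10.88 = 17 × p
p = 10.88 / 17 = 0.64

Verification: Binomial(17, 0.64) has E[X] = 10.88 ✓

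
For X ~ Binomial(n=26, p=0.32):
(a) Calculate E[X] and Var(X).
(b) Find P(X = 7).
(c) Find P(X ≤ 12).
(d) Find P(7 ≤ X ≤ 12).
(a) E[X] = 8.3200, Var(X) = 5.6576
(b) P(X = 7) = 0.148530
(c) P(X ≤ 12) = 0.957312
(d) P(7 ≤ X ≤ 12) = 0.731645

We have X ~ Binomial(n=26, p=0.32).

(a) Moments:
E[X] = 8.3200
Var(X) = 5.6576
σ = √Var(X) = 2.3786

(b) Point probability using PMF:
P(X = 7) = 0.148530

(c) Cumulative probability using CDF:
P(X ≤ 12) = F(12) = 0.957312

(d) Range probability:
P(7 ≤ X ≤ 12) = P(X ≤ 12) - P(X ≤ 6)
                   = F(12) - F(6)
                   = 0.957312 - 0.225667
                   = 0.731645

This means approximately 73.2% of outcomes fall in the interval [7, 12].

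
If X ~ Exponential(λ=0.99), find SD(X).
1.0101

We have X ~ Exponential(λ=0.99).

For an Exponential distribution with λ=0.99:
σ = √Var(X) = 1.0101

The standard deviation is the square root of the variance.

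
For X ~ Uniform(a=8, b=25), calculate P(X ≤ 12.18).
0.245882

We have X ~ Uniform(a=8, b=25).

The CDF gives us P(X ≤ k).

Using the CDF:
P(X ≤ 12.18) = 0.245882

This means there's approximately a 24.6% chance that X is at most 12.18.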